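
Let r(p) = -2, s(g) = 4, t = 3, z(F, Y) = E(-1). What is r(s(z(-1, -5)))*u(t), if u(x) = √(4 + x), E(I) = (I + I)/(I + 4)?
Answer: -2*√7 ≈ -5.2915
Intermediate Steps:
E(I) = 2*I/(4 + I) (E(I) = (2*I)/(4 + I) = 2*I/(4 + I))
z(F, Y) = -⅔ (z(F, Y) = 2*(-1)/(4 - 1) = 2*(-1)/3 = 2*(-1)*(⅓) = -⅔)
r(s(z(-1, -5)))*u(t) = -2*√(4 + 3) = -2*√7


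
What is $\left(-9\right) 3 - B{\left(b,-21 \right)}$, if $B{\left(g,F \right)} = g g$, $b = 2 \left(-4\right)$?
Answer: $-91$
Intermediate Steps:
$b = -8$
$B{\left(g,F \right)} = g^{2}$
$\left(-9\right) 3 - B{\left(b,-21 \right)} = \left(-9\right) 3 - \left(-8\right)^{2} = -27 - 64 = -91$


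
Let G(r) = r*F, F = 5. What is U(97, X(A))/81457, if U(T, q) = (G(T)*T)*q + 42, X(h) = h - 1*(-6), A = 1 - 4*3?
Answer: -235183/81457 ≈ -2.8872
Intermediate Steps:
A = -11 (A = 1 - 12 = -11)
G(r) = 5*r (G(r) = r*5 = 5*r)
X(h) = 6 + h (X(h) = h + 6 = 6 + h)
U(T, q) = 42 + 5*q*T**2 (U(T, q) = ((5*T)*T)*q + 42 = (5*T**2)*q + 42 = 5*q*T**2 + 42 = 42 + 5*q*T**2)
U(97, X(A))/81457 = (42 + 5*(6 - 11)*97**2)/81457 = (42 + 5*(-5)*9409)*(1/81457) = (42 - 235225)*(1/81457) = -235183*1/81457 = -235183/81457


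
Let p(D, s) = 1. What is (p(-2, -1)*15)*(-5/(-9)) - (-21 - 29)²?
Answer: -7475/3 ≈ -2491.7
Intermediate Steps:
(p(-2, -1)*15)*(-5/(-9)) - (-21 - 29)² = (1*15)*(-5/(-9)) - (-21 - 29)² = 15*(-5*(-⅑)) - 1*(-50)² = 15*(5/9) - 1*2500 = 25/3 - 2500 = -7475/3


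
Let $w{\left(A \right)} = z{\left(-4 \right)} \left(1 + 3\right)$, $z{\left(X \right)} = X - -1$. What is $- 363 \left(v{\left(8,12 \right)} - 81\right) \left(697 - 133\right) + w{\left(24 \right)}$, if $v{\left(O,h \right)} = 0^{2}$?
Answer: $16583280$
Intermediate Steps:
$v{\left(O,h \right)} = 0$
$z{\left(X \right)} = 1 + X$ ($z{\left(X \right)} = X + 1 = 1 + X$)
$w{\left(A \right)} = -12$ ($w{\left(A \right)} = \left(1 - 4\right) \left(1 + 3\right) = \left(-3\right) 4 = -12$)
$- 363 \left(v{\left(8,12 \right)} - 81\right) \left(697 - 133\right) + w{\left(24 \right)} = - 363 \left(0 - 81\right) \left(697 - 133\right) - 12 = - 363 \left(0 - 81\right) 564 - 12 = - 363 \left(\left(-81\right) 564\right) - 12 = \left(-363\right) \left(-45684\right) - 12 = 16583292 - 12 = 16583280$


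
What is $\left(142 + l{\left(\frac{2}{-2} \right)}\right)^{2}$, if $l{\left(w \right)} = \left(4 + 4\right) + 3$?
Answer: $23409$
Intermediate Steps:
$l{\left(w \right)} = 11$ ($l{\left(w \right)} = 8 + 3 = 11$)
$\left(142 + l{\left(\frac{2}{-2} \right)}\right)^{2} = \left(142 + 11\right)^{2} = 153^{2} = 23409$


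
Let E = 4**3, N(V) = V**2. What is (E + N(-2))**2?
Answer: 4624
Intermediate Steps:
E = 64
(E + N(-2))**2 = (64 + (-2)**2)**2 = (64 + 4)**2 = 68**2 = 4624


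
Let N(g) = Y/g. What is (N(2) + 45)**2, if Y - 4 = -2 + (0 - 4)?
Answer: 1936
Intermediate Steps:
Y = -2 (Y = 4 + (-2 + (0 - 4)) = 4 + (-2 - 4) = 4 - 6 = -2)
N(g) = -2/g
(N(2) + 45)**2 = (-2/2 + 45)**2 = (-2*1/2 + 45)**2 = (-1 + 45)**2 = 44**2 = 1936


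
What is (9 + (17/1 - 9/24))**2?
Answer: 42025/64 ≈ 656.64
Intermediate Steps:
(9 + (17/1 - 9/24))**2 = (9 + (17*1 - 9*1/24))**2 = (9 + (17 - 3/8))**2 = (9 + 133/8)**2 = (205/8)**2 = 42025/64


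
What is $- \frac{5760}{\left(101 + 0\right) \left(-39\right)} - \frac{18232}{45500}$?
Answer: $\frac{1219642}{1148875} \approx 1.0616$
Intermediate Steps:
$- \frac{5760}{\left(101 + 0\right) \left(-39\right)} - \frac{18232}{45500} = - \frac{5760}{101 \left(-39\right)} - \frac{4558}{11375} = - \frac{5760}{-3939} - \frac{4558}{11375} = \left(-5760\right) \left(- \frac{1}{3939}\right) - \frac{4558}{11375} = \frac{1920}{1313} - \frac{4558}{11375} = \frac{1219642}{1148875}$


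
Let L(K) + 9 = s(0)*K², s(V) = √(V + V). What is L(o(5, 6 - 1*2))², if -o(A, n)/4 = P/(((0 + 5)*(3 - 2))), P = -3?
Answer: 81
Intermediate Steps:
s(V) = √2*√V (s(V) = √(2*V) = √2*√V)
o(A, n) = 12/5 (o(A, n) = -(-12)/((0 + 5)*(3 - 2)) = -(-12)/(5*1) = -(-12)/5 = -4*(-⅗) = 12/5)
L(K) = -9 (L(K) = -9 + (√2*√0)*K² = -9 + (√2*0)*K² = -9 + 0*K² = -9 + 0 = -9)
L(o(5, 6 - 1*2))² = (-9)² = 81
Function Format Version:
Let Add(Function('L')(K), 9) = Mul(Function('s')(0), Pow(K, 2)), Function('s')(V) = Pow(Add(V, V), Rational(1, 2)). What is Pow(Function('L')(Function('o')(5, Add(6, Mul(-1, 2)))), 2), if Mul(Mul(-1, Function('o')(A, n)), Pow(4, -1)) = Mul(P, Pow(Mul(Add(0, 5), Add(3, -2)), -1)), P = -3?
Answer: 81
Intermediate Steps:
Function('s')(V) = Mul(Pow(2, Rational(1, 2)), Pow(V, Rational(1, 2))) (Function('s')(V) = Pow(Mul(2, V), Rational(1, 2)) = Mul(Pow(2, Rational(1, 2)), Pow(V, Rational(1, 2))))
Function('o')(A, n) = Rational(12, 5) (Function('o')(A, n) = Mul(-4, Mul(-3, Pow(Mul(Add(0, 5), Add(3, -2)), -1))) = Mul(-4, Mul(-3, Pow(Mul(5, 1), -1))) = Mul(-4, Mul(-3, Pow(5, -1))) = Mul(-4, Mul(-3, Rational(1, 5))) = Mul(-4, Rational(-3, 5)) = Rational(12, 5))
Function('L')(K) = -9 (Function('L')(K) = Add(-9, Mul(Mul(Pow(2, Rational(1, 2)), Pow(0, Rational(1, 2))), Pow(K, 2))) = Add(-9, Mul(Mul(Pow(2, Rational(1, 2)), 0), Pow(K, 2))) = Add(-9, Mul(0, Pow(K, 2))) = Add(-9, 0) = -9)
Pow(Function('L')(Function('o')(5, Add(6, Mul(-1, 2)))), 2) = Pow(-9, 2) = 81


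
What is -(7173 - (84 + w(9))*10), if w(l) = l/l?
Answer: -6323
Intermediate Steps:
w(l) = 1
-(7173 - (84 + w(9))*10) = -(7173 - (84 + 1)*10) = -(7173 - 85*10) = -(7173 - 1*850) = -(7173 - 850) = -1*6323 = -6323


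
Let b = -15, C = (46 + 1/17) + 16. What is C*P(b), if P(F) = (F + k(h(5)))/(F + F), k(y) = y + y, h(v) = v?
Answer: 1055/102 ≈ 10.343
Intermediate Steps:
C = 1055/17 (C = (46 + 1/17) + 16 = 783/17 + 16 = 1055/17 ≈ 62.059)
k(y) = 2*y
P(F) = (10 + F)/(2*F) (P(F) = (F + 2*5)/(F + F) = (F + 10)/((2*F)) = (10 + F)*(1/(2*F)) = (10 + F)/(2*F))
C*P(b) = 1055*((½)*(10 - 15)/(-15))/17 = 1055*((½)*(-1/15)*(-5))/17 = (1055/17)*(⅙) = 1055/102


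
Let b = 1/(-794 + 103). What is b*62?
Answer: -62/691 ≈ -0.089725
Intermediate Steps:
b = -1/691 (b = 1/(-691) = -1/691 ≈ -0.0014472)
b*62 = -1/691*62 = -62/691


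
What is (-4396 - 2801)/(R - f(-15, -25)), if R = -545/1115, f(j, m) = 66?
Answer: 1604931/14827 ≈ 108.24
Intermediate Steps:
R = -109/223 (R = -545*1/1115 = -109/223 ≈ -0.48879)
(-4396 - 2801)/(R - f(-15, -25)) = (-4396 - 2801)/(-109/223 - 1*66) = -7197/(-109/223 - 66) = -7197/(-14827/223) = -7197*(-223/14827) = 1604931/14827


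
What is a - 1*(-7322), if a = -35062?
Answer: -27740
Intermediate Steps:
a - 1*(-7322) = -35062 - 1*(-7322) = -35062 + 7322 = -27740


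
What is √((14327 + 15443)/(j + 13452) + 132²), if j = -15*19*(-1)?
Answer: √3288407815146/13737 ≈ 132.01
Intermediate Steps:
j = 285 (j = -285*(-1) = 285)
√((14327 + 15443)/(j + 13452) + 132²) = √((14327 + 15443)/(285 + 13452) + 132²) = √(29770/13737 + 17424) = √(239383258/13737) = √3288407815146/13737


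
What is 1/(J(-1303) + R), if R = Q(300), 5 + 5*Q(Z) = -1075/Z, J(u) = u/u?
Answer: -60/43 ≈ -1.3953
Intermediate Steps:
J(u) = 1
Q(Z) = -1 - 215/Z (Q(Z) = -1 + (-1075/Z)/5 = -1 - 215/Z)
R = -103/60 (R = (-215 - 1*300)/300 = (-215 - 300)/300 = (1/300)*(-515) = -103/60 ≈ -1.7167)
1/(J(-1303) + R) = 1/(1 - 103/60) = 1/(-43/60) = -60/43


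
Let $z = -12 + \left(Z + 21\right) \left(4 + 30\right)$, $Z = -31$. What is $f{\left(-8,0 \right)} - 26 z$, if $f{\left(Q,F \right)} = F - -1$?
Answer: $9153$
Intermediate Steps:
$f{\left(Q,F \right)} = 1 + F$ ($f{\left(Q,F \right)} = F + 1 = 1 + F$)
$z = -352$ ($z = -12 + \left(-31 + 21\right) \left(4 + 30\right) = -12 - 340 = -352$)
$f{\left(-8,0 \right)} - 26 z = \left(1 + 0\right) - -9152 = 1 + 9152 = 9153$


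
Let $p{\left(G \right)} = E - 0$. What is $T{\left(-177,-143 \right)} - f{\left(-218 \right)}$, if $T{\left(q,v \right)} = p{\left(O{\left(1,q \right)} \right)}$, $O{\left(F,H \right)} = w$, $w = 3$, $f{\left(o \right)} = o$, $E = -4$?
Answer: $214$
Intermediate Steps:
$O{\left(F,H \right)} = 3$
$p{\left(G \right)} = -4$ ($p{\left(G \right)} = -4 - 0 = -4 + 0 = -4$)
$T{\left(q,v \right)} = -4$
$T{\left(-177,-143 \right)} - f{\left(-218 \right)} = -4 - -218 = -4 + 218 = 214$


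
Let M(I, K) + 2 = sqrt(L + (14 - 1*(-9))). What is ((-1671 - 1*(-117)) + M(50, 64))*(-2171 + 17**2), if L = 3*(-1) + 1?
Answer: 2928392 - 1882*sqrt(21) ≈ 2.9198e+6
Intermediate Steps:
L = -2 (L = -3 + 1 = -2)
M(I, K) = -2 + sqrt(21) (M(I, K) = -2 + sqrt(-2 + (14 - 1*(-9))) = -2 + sqrt(-2 + (14 + 9)) = -2 + sqrt(-2 + 23) = -2 + sqrt(21))
((-1671 - 1*(-117)) + M(50, 64))*(-2171 + 17**2) = ((-1671 - 1*(-117)) + (-2 + sqrt(21)))*(-2171 + 17**2) = ((-1671 + 117) + (-2 + sqrt(21)))*(-2171 + 289) = (-1554 + (-2 + sqrt(21)))*(-1882) = (-1556 + sqrt(21))*(-1882) = 2928392 - 1882*sqrt(21)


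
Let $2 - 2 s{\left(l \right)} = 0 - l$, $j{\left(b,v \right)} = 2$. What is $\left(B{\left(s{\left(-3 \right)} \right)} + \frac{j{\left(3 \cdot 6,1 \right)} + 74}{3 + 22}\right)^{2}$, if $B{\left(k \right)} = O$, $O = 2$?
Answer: $\frac{15876}{625} \approx 25.402$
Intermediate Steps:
$s{\left(l \right)} = 1 + \frac{l}{2}$ ($s{\left(l \right)} = 1 - \frac{0 - l}{2} = 1 - \frac{\left(-1\right) l}{2} = 1 + \frac{l}{2}$)
$B{\left(k \right)} = 2$
$\left(B{\left(s{\left(-3 \right)} \right)} + \frac{j{\left(3 \cdot 6,1 \right)} + 74}{3 + 22}\right)^{2} = \left(2 + \frac{2 + 74}{3 + 22}\right)^{2} = \left(2 + \frac{76}{25}\right)^{2} = \left(\frac{126}{25}\right)^{2} = \frac{15876}{625}$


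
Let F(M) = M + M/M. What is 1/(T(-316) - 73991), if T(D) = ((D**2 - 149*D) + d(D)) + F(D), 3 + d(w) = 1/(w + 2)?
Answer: 314/22806133 ≈ 1.3768e-5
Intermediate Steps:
d(w) = -3 + 1/(2 + w) (d(w) = -3 + 1/(w + 2) = -3 + 1/(2 + w))
F(M) = 1 + M (F(M) = M + 1 = 1 + M)
T(D) = 1 + D**2 - 148*D + (-5 - 3*D)/(2 + D) (T(D) = ((D**2 - 149*D) + (-5 - 3*D)/(2 + D)) + (1 + D) = (D**2 - 149*D + (-5 - 3*D)/(2 + D)) + (1 + D) = 1 + D**2 - 148*D + (-5 - 3*D)/(2 + D))
1/(T(-316) - 73991) = 1/((-3 + (-316)**3 - 298*(-316) - 146*(-316)**2)/(2 - 316) - 73991) = 1/((-3 - 31554496 + 94168 - 146*99856)/(-314) - 73991) = 1/(-(-3 - 31554496 + 94168 - 14578976)/314 - 73991) = 1/(-1/314*(-46039307) - 73991) = 1/(46039307/314 - 73991) = 1/(22806133/314) = 314/22806133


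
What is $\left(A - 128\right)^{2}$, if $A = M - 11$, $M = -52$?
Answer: $36481$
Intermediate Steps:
$A = -63$ ($A = -52 - 11 = -63$)
$\left(A - 128\right)^{2} = \left(-63 - 128\right)^{2} = \left(-191\right)^{2} = 36481$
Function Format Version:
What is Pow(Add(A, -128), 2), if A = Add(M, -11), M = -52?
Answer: 36481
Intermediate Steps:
A = -63 (A = Add(-52, -11) = -63)
Pow(Add(A, -128), 2) = Pow(Add(-63, -128), 2) = Pow(-191, 2) = 36481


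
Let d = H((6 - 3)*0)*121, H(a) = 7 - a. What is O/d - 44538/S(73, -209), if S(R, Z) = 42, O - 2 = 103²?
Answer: -126796/121 ≈ -1047.9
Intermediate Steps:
O = 10611 (O = 2 + 103² = 2 + 10609 = 10611)
d = 847 (d = (7 - (6 - 3)*0)*121 = (7 - 3*0)*121 = (7 - 1*0)*121 = (7 + 0)*121 = 7*121 = 847)
O/d - 44538/S(73, -209) = 10611/847 - 44538/42 = 10611*(1/847) - 44538*1/42 = 10611/847 - 7423/7 = -126796/121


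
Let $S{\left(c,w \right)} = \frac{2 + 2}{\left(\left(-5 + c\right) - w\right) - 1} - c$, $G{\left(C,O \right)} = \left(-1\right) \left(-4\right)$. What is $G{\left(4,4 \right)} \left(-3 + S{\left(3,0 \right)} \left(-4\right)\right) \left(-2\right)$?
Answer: $- \frac{344}{3} \approx -114.67$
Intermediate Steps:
$G{\left(C,O \right)} = 4$
$S{\left(c,w \right)} = - c + \frac{4}{-6 + c - w}$ ($S{\left(c,w \right)} = \frac{4}{\left(-5 + c - w\right) - 1} - c = \frac{4}{-6 + c - w} - c = - c + \frac{4}{-6 + c - w}$)
$G{\left(4,4 \right)} \left(-3 + S{\left(3,0 \right)} \left(-4\right)\right) \left(-2\right) = 4 \left(-3 + \frac{-4 + 3^{2} - 18 - 3 \cdot 0}{6 + 0 - 3} \left(-4\right)\right) \left(-2\right) = 4 \left(-3 + \frac{-4 + 9 - 18 + 0}{6 + 0 - 3} \left(-4\right)\right) \left(-2\right) = 4 \left(-3 + \frac{1}{3} \left(-13\right) \left(-4\right)\right) \left(-2\right) = 4 \left(-3 - - \frac{52}{3}\right) \left(-2\right) = 4 \left(-3 + \frac{52}{3}\right) \left(-2\right) = 4 \cdot \frac{43}{3} \left(-2\right) = \frac{172}{3} \left(-2\right) = - \frac{344}{3}$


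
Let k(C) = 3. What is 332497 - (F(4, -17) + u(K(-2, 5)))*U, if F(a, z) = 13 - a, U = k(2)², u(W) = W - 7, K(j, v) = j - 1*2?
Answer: 332515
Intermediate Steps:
K(j, v) = -2 + j (K(j, v) = j - 2 = -2 + j)
u(W) = -7 + W
U = 9 (U = 3² = 9)
332497 - (F(4, -17) + u(K(-2, 5)))*U = 332497 - ((13 - 1*4) + (-7 + (-2 - 2)))*9 = 332497 - ((13 - 4) + (-7 - 4))*9 = 332497 - (9 - 11)*9 = 332497 - (-2)*9 = 332497 - 1*(-18) = 332497 + 18 = 332515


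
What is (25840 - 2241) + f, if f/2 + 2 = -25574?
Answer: -27553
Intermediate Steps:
f = -51152 (f = -4 + 2*(-25574) = -4 - 51148 = -51152)
(25840 - 2241) + f = (25840 - 2241) - 51152 = 23599 - 51152 = -27553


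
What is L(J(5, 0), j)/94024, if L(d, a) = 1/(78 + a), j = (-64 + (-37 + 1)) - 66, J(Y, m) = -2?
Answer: -1/8274112 ≈ -1.2086e-7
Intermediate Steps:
j = -166 (j = (-64 - 36) - 66 = -100 - 66 = -166)
L(J(5, 0), j)/94024 = 1/((78 - 166)*94024) = (1/94024)/(-88) = -1/88*1/94024 = -1/8274112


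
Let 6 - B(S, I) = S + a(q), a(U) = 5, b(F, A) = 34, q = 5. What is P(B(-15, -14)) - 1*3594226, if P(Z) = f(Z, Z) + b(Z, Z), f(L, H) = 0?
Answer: -3594192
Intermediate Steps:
B(S, I) = 1 - S (B(S, I) = 6 - (S + 5) = 6 - (5 + S) = 6 + (-5 - S) = 1 - S)
P(Z) = 34 (P(Z) = 0 + 34 = 34)
P(B(-15, -14)) - 1*3594226 = 34 - 1*3594226 = 34 - 3594226 = -3594192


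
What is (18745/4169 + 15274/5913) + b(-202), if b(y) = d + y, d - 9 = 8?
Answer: -4385973454/24651297 ≈ -177.92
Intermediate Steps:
d = 17 (d = 9 + 8 = 17)
b(y) = 17 + y
(18745/4169 + 15274/5913) + b(-202) = (18745/4169 + 15274/5913) + (17 - 202) = (18745*(1/4169) + 15274*(1/5913)) - 185 = (18745/4169 + 15274/5913) - 185 = 174516491/24651297 - 185 = -4385973454/24651297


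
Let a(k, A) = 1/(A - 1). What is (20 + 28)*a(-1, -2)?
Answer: -16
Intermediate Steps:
a(k, A) = 1/(-1 + A)
(20 + 28)*a(-1, -2) = (20 + 28)/(-1 - 2) = 48/(-3) = 48*(-⅓) = -16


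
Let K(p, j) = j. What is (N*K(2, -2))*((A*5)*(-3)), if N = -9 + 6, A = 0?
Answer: 0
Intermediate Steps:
N = -3
(N*K(2, -2))*((A*5)*(-3)) = (-3*(-2))*((0*5)*(-3)) = 6*(0*(-3)) = 6*0 = 0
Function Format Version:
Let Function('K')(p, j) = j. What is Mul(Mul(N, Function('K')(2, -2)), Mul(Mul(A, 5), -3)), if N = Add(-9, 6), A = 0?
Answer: 0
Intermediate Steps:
N = -3
Mul(Mul(N, Function('K')(2, -2)), Mul(Mul(A, 5), -3)) = Mul(Mul(-3, -2), Mul(Mul(0, 5), -3)) = Mul(6, Mul(0, -3)) = Mul(6, 0) = 0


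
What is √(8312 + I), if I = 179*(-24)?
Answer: 4*√251 ≈ 63.372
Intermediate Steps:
I = -4296
√(8312 + I) = √(8312 - 4296) = √4016 = 4*√251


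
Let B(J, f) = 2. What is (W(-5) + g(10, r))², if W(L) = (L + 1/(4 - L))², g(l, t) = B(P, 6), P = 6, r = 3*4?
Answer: 4401604/6561 ≈ 670.87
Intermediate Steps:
r = 12
g(l, t) = 2
(W(-5) + g(10, r))² = ((1 - 1*(-5)² + 4*(-5))²/(-4 - 5)² + 2)² = ((1 - 1*25 - 20)²/(-9)² + 2)² = ((1 - 25 - 20)²/81 + 2)² = ((1/81)*(-44)² + 2)² = ((1/81)*1936 + 2)² = (1936/81 + 2)² = (2098/81)² = 4401604/6561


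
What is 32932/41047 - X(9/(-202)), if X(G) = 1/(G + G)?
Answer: 4442135/369423 ≈ 12.025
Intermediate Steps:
X(G) = 1/(2*G)
32932/41047 - X(9/(-202)) = 32932/41047 - 1/(2*(9/(-202))) = 32932*(1/41047) - 1/(2*(9*(-1/202))) = 32932/41047 - 1/(2*(-9/202)) = 32932/41047 - (-202)/(2*9) = 32932/41047 - 1*(-101/9) = 32932/41047 + 101/9 = 4442135/369423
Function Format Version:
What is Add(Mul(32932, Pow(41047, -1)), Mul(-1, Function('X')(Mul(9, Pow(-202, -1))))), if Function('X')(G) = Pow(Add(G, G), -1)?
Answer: Rational(4442135, 369423) ≈ 12.025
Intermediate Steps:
Function('X')(G) = Mul(Rational(1, 2), Pow(G, -1)) (Function('X')(G) = Pow(Mul(2, G), -1) = Mul(Rational(1, 2), Pow(G, -1)))
Add(Mul(32932, Pow(41047, -1)), Mul(-1, Function('X')(Mul(9, Pow(-202, -1))))) = Add(Mul(32932, Pow(41047, -1)), Mul(-1, Mul(Rational(1, 2), Pow(Mul(9, Pow(-202, -1)), -1)))) = Add(Mul(32932, Rational(1, 41047)), Mul(-1, Mul(Rational(1, 2), Pow(Mul(9, Rational(-1, 202)), -1)))) = Add(Rational(32932, 41047), Mul(-1, Mul(Rational(1, 2), Pow(Rational(-9, 202), -1)))) = Add(Rational(32932, 41047), Mul(-1, Mul(Rational(1, 2), Rational(-202, 9)))) = Add(Rational(32932, 41047), Mul(-1, Rational(-101, 9))) = Add(Rational(32932, 41047), Rational(101, 9)) = Rational(4442135, 369423)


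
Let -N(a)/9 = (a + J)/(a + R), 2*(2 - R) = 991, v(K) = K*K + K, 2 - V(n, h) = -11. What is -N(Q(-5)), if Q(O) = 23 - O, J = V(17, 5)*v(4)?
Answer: -5184/931 ≈ -5.5682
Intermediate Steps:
V(n, h) = 13 (V(n, h) = 2 - 1*(-11) = 2 + 11 = 13)
v(K) = K + K² (v(K) = K² + K = K + K²)
R = -987/2 (R = 2 - ½*991 = 2 - 991/2 = -987/2 ≈ -493.50)
J = 260 (J = 13*(4*(1 + 4)) = 13*(4*5) = 13*20 = 260)
N(a) = -9*(260 + a)/(-987/2 + a) (N(a) = -9*(a + 260)/(a - 987/2) = -9*(260 + a)/(-987/2 + a))
-N(Q(-5)) = -18*(-260 - (23 - 1*(-5)))/(-987 + 2*(23 - 1*(-5))) = -18*(-260 - (23 + 5))/(-987 + 2*(23 + 5)) = -18*(-260 - 1*28)/(-987 + 2*28) = -18*(-260 - 28)/(-987 + 56) = -18*(-288)/(-931) = -18*(-1)*(-288)/931 = -1*5184/931 = -5184/931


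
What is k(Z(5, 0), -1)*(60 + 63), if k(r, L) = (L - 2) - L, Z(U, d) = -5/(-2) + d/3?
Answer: -246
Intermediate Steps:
Z(U, d) = 5/2 + d/3 (Z(U, d) = -5*(-1/2) + d*(1/3) = 5/2 + d/3)
k(r, L) = -2 (k(r, L) = (-2 + L) - L = -2)
k(Z(5, 0), -1)*(60 + 63) = -2*(60 + 63) = -2*123 = -246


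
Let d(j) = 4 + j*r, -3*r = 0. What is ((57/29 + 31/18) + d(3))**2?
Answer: 16104169/272484 ≈ 59.101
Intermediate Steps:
r = 0 (r = -1/3*0 = 0)
d(j) = 4 (d(j) = 4 + j*0 = 4 + 0 = 4)
((57/29 + 31/18) + d(3))**2 = ((57/29 + 31/18) + 4)**2 = (1925/522 + 4)**2 = (4013/522)**2 = 16104169/272484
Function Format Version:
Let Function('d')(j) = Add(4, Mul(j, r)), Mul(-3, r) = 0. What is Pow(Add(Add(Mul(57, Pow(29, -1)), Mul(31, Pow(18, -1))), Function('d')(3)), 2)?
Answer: Rational(16104169, 272484) ≈ 59.101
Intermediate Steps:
r = 0 (r = Mul(Rational(-1, 3), 0) = 0)
Function('d')(j) = 4 (Function('d')(j) = Add(4, Mul(j, 0)) = Add(4, 0) = 4)
Pow(Add(Add(Mul(57, Pow(29, -1)), Mul(31, Pow(18, -1))), Function('d')(3)), 2) = Pow(Add(Add(Mul(57, Pow(29, -1)), Mul(31, Pow(18, -1))), 4), 2) = Pow(Add(Add(Mul(57, Rational(1, 29)), Mul(31, Rational(1, 18))), 4), 2) = Pow(Add(Add(Rational(57, 29), Rational(31, 18)), 4), 2) = Pow(Add(Rational(1925, 522), 4), 2) = Pow(Rational(4013, 522), 2) = Rational(16104169, 272484)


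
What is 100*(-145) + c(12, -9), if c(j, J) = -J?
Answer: -14491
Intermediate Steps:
100*(-145) + c(12, -9) = 100*(-145) - 1*(-9) = -14500 + 9 = -14491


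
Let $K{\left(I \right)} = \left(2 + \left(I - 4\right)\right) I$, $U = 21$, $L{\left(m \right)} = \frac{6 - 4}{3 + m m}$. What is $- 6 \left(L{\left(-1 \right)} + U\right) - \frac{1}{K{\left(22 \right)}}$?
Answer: $- \frac{56761}{440} \approx -129.0$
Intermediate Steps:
$L{\left(m \right)} = \frac{2}{3 + m^{2}}$
$K{\left(I \right)} = I \left(-2 + I\right)$ ($K{\left(I \right)} = \left(2 + \left(-4 + I\right)\right) I = \left(-2 + I\right) I = I \left(-2 + I\right)$)
$- 6 \left(L{\left(-1 \right)} + U\right) - \frac{1}{K{\left(22 \right)}} = - 6 \left(\frac{2}{3 + \left(-1\right)^{2}} + 21\right) - \frac{1}{22 \left(-2 + 22\right)} = - 6 \left(\frac{2}{3 + 1} + 21\right) - \frac{1}{22 \cdot 20} = - 6 \left(\frac{2}{4} + 21\right) - \frac{1}{440} = - 6 \left(2 \cdot \frac{1}{4} + 21\right) - \frac{1}{440} = - 6 \left(\frac{1}{2} + 21\right) - \frac{1}{440} = \left(-6\right) \frac{43}{2} - \frac{1}{440} = -129 - \frac{1}{440} = - \frac{56761}{440}$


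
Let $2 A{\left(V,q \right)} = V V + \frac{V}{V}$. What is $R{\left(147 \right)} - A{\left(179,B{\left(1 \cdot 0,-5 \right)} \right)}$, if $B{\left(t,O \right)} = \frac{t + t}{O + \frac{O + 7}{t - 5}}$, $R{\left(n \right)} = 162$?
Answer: $-15859$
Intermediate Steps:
$B{\left(t,O \right)} = \frac{2 t}{O + \frac{7 + O}{-5 + t}}$
$A{\left(V,q \right)} = \frac{1}{2} + \frac{V^{2}}{2}$ ($A{\left(V,q \right)} = \frac{V V + \frac{V}{V}}{2} = \frac{V^{2} + 1}{2} = \frac{1 + V^{2}}{2} = \frac{1}{2} + \frac{V^{2}}{2}$)
$R{\left(147 \right)} - A{\left(179,B{\left(1 \cdot 0,-5 \right)} \right)} = 162 - \left(\frac{1}{2} + \frac{179^{2}}{2}\right) = 162 - \left(\frac{1}{2} + \frac{1}{2} \cdot 32041\right) = 162 - \left(\frac{1}{2} + \frac{32041}{2}\right) = 162 - 16021 = -15859$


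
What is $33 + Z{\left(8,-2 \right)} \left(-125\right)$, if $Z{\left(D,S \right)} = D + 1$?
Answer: $-1092$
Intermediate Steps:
$Z{\left(D,S \right)} = 1 + D$
$33 + Z{\left(8,-2 \right)} \left(-125\right) = 33 + \left(1 + 8\right) \left(-125\right) = 33 + 9 \left(-125\right) = 33 - 1125 = -1092$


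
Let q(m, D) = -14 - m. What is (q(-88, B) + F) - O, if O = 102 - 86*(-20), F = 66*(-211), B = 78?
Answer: -15674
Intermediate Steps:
F = -13926
O = 1822 (O = 102 + 1720 = 1822)
(q(-88, B) + F) - O = ((-14 - 1*(-88)) - 13926) - 1*1822 = ((-14 + 88) - 13926) - 1822 = (74 - 13926) - 1822 = -13852 - 1822 = -15674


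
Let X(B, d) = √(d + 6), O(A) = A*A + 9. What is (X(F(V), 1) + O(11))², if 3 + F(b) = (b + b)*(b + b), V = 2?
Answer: (130 + √7)² ≈ 17595.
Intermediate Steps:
F(b) = -3 + 4*b² (F(b) = -3 + (b + b)*(b + b) = -3 + (2*b)*(2*b) = -3 + 4*b²)
O(A) = 9 + A² (O(A) = A² + 9 = 9 + A²)
X(B, d) = √(6 + d)
(X(F(V), 1) + O(11))² = (√(6 + 1) + (9 + 11²))² = (√7 + (9 + 121))² = (√7 + 130)² = (130 + √7)²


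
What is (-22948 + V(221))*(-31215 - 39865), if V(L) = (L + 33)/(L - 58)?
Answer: 265858391600/163 ≈ 1.6310e+9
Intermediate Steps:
V(L) = (33 + L)/(-58 + L)
(-22948 + V(221))*(-31215 - 39865) = (-22948 + (33 + 221)/(-58 + 221))*(-31215 - 39865) = (-22948 + 254/163)*(-71080) = -3740270/163*(-71080) = 265858391600/163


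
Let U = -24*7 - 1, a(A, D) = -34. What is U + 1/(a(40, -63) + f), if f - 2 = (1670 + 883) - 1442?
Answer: -182350/1079 ≈ -169.00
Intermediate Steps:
f = 1113 (f = 2 + ((1670 + 883) - 1442) = 2 + (2553 - 1442) = 2 + 1111 = 1113)
U = -169 (U = -168 - 1 = -169)
U + 1/(a(40, -63) + f) = -169 + 1/(-34 + 1113) = -169 + 1/1079 = -182350/1079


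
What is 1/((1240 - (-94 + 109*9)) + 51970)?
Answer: 1/52323 ≈ 1.9112e-5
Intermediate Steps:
1/((1240 - (-94 + 109*9)) + 51970) = 1/((1240 - (-94 + 981)) + 51970) = 1/((1240 - 1*887) + 51970) = 1/((1240 - 887) + 51970) = 1/(353 + 51970) = 1/52323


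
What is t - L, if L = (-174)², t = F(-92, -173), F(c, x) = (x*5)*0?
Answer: -30276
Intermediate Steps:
F(c, x) = 0 (F(c, x) = (5*x)*0 = 0)
t = 0
L = 30276
t - L = 0 - 1*30276 = 0 - 30276 = -30276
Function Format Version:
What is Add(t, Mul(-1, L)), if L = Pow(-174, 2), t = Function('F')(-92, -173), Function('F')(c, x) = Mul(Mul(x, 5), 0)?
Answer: -30276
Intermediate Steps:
Function('F')(c, x) = 0 (Function('F')(c, x) = Mul(Mul(5, x), 0) = 0)
t = 0
L = 30276
Add(t, Mul(-1, L)) = Add(0, Mul(-1, 30276)) = Add(0, -30276) = -30276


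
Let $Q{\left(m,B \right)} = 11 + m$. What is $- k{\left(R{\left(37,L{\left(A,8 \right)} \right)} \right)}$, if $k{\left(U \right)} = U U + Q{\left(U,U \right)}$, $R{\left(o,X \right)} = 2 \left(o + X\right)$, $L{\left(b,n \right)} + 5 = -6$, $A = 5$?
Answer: $-2767$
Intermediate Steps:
$L{\left(b,n \right)} = -11$ ($L{\left(b,n \right)} = -5 - 6 = -11$)
$R{\left(o,X \right)} = 2 X + 2 o$ ($R{\left(o,X \right)} = 2 \left(X + o\right) = 2 X + 2 o$)
$k{\left(U \right)} = 11 + U + U^{2}$ ($k{\left(U \right)} = U U + \left(11 + U\right) = U^{2} + \left(11 + U\right) = 11 + U + U^{2}$)
$- k{\left(R{\left(37,L{\left(A,8 \right)} \right)} \right)} = - (11 + \left(2 \left(-11\right) + 2 \cdot 37\right) + \left(2 \left(-11\right) + 2 \cdot 37\right)^{2}) = - (11 + \left(-22 + 74\right) + \left(-22 + 74\right)^{2}) = - (11 + 52 + 52^{2}) = - (11 + 52 + 2704) = \left(-1\right) 2767 = -2767$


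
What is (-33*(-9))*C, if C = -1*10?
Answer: -2970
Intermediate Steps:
C = -10
(-33*(-9))*C = -33*(-9)*(-10) = 297*(-10) = -2970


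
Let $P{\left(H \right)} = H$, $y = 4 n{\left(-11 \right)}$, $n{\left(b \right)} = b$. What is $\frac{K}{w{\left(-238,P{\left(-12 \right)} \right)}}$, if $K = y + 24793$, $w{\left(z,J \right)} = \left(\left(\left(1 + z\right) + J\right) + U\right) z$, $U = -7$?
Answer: $\frac{24749}{60928} \approx 0.4062$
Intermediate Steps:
$y = -44$ ($y = 4 \left(-11\right) = -44$)
$w{\left(z,J \right)} = z \left(-6 + J + z\right)$ ($w{\left(z,J \right)} = \left(\left(\left(1 + z\right) + J\right) - 7\right) z = \left(\left(1 + J + z\right) - 7\right) z = \left(-6 + J + z\right) z = z \left(-6 + J + z\right)$)
$K = 24749$ ($K = -44 + 24793 = 24749$)
$\frac{K}{w{\left(-238,P{\left(-12 \right)} \right)}} = \frac{24749}{\left(-238\right) \left(-6 - 12 - 238\right)} = \frac{24749}{\left(-238\right) \left(-256\right)} = \frac{24749}{60928}$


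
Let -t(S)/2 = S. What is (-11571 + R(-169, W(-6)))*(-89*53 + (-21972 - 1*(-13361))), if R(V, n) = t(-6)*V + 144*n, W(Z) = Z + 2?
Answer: 188924400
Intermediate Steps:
t(S) = -2*S
W(Z) = 2 + Z
R(V, n) = 12*V + 144*n (R(V, n) = (-2*(-6))*V + 144*n = 12*V + 144*n)
(-11571 + R(-169, W(-6)))*(-89*53 + (-21972 - 1*(-13361))) = (-11571 + (12*(-169) + 144*(2 - 6)))*(-89*53 + (-21972 - 1*(-13361))) = (-11571 + (-2028 + 144*(-4)))*(-4717 + (-21972 + 13361)) = (-11571 + (-2028 - 576))*(-4717 - 8611) = (-11571 - 2604)*(-13328) = -14175*(-13328) = 188924400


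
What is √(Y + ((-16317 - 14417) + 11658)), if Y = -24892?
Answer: 8*I*√687 ≈ 209.69*I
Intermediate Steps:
√(Y + ((-16317 - 14417) + 11658)) = √(-24892 + ((-16317 - 14417) + 11658)) = √(-24892 + (-30734 + 11658)) = √(-24892 - 19076) = √(-43968) = 8*I*√687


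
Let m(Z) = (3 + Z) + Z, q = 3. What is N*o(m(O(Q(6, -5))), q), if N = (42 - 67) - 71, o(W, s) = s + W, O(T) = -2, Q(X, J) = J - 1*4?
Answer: -192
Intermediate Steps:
Q(X, J) = -4 + J (Q(X, J) = J - 4 = -4 + J)
m(Z) = 3 + 2*Z
o(W, s) = W + s
N = -96 (N = -25 - 71 = -96)
N*o(m(O(Q(6, -5))), q) = -96*((3 + 2*(-2)) + 3) = -96*((3 - 4) + 3) = -96*(-1 + 3) = -96*2 = -192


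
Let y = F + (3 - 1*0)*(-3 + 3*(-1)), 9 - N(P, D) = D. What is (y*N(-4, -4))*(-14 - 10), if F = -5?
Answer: 7176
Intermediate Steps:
N(P, D) = 9 - D
y = -23 (y = -5 + (3 - 1*0)*(-3 + 3*(-1)) = -5 + (3 + 0)*(-3 - 3) = -5 + 3*(-6) = -5 - 18 = -23)
(y*N(-4, -4))*(-14 - 10) = (-23*(9 - 1*(-4)))*(-14 - 10) = -23*(9 + 4)*(-24) = -23*13*(-24) = -299*(-24) = 7176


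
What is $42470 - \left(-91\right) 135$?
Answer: $54755$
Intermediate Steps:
$42470 - \left(-91\right) 135 = 42470 - -12285 = 42470 + 12285 = 54755$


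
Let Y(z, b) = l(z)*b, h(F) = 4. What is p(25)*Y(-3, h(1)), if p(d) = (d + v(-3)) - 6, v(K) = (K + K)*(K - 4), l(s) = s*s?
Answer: 2196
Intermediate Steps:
l(s) = s²
v(K) = 2*K*(-4 + K) (v(K) = (2*K)*(-4 + K) = 2*K*(-4 + K))
p(d) = 36 + d (p(d) = (d + 2*(-3)*(-4 - 3)) - 6 = (d + 2*(-3)*(-7)) - 6 = (d + 42) - 6 = (42 + d) - 6 = 36 + d)
Y(z, b) = b*z² (Y(z, b) = z²*b = b*z²)
p(25)*Y(-3, h(1)) = (36 + 25)*(4*(-3)²) = 61*(4*9) = 61*36 = 2196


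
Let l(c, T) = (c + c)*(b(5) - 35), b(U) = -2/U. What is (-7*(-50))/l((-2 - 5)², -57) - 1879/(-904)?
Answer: 2215081/1120056 ≈ 1.9777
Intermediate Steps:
l(c, T) = -354*c/5 (l(c, T) = (c + c)*(-2/5 - 35) = (2*c)*(-2*⅕ - 35) = (2*c)*(-⅖ - 35) = (2*c)*(-177/5) = -354*c/5)
(-7*(-50))/l((-2 - 5)², -57) - 1879/(-904) = (-7*(-50))/((-354*(-2 - 5)²/5)) - 1879/(-904) = 350/((-354/5*(-7)²)) - 1879*(-1/904) = 350/((-354/5*49)) + 1879/904 = 350/(-17346/5) + 1879/904 = 350*(-5/17346) + 1879/904 = -125/1239 + 1879/904 = 2215081/1120056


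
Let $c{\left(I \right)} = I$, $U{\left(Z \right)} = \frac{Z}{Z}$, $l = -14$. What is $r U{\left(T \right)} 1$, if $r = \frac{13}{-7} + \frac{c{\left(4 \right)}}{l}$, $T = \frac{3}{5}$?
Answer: $- \frac{15}{7} \approx -2.1429$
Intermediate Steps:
$T = \frac{3}{5}$ ($T = 3 \cdot \frac{1}{5} = \frac{3}{5} \approx 0.6$)
$U{\left(Z \right)} = 1$
$r = - \frac{15}{7}$ ($r = \frac{13}{-7} + \frac{4}{-14} = 13 \left(- \frac{1}{7}\right) + 4 \left(- \frac{1}{14}\right) = - \frac{13}{7} - \frac{2}{7} = - \frac{15}{7} \approx -2.1429$)
$r U{\left(T \right)} 1 = \left(- \frac{15}{7}\right) 1 \cdot 1 = \left(- \frac{15}{7}\right) 1 = - \frac{15}{7}$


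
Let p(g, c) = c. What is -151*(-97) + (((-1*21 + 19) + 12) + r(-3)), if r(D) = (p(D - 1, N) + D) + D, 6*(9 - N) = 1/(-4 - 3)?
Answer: 615721/42 ≈ 14660.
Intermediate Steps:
N = 379/42 (N = 9 - 1/(6*(-4 - 3)) = 9 - ⅙/(-7) = 9 - ⅙*(-⅐) = 9 + 1/42 = 379/42 ≈ 9.0238)
r(D) = 379/42 + 2*D (r(D) = (379/42 + D) + D = 379/42 + 2*D)
-151*(-97) + (((-1*21 + 19) + 12) + r(-3)) = -151*(-97) + (((-1*21 + 19) + 12) + (379/42 + 2*(-3))) = 14647 + (((-21 + 19) + 12) + (379/42 - 6)) = 14647 + ((-2 + 12) + 127/42) = 14647 + (10 + 127/42) = 14647 + 547/42 = 615721/42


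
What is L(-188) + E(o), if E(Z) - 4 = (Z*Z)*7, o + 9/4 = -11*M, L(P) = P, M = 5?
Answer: 364143/16 ≈ 22759.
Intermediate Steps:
o = -229/4 (o = -9/4 - 11*5 = -9/4 - 55 = -229/4 ≈ -57.250)
E(Z) = 4 + 7*Z² (E(Z) = 4 + (Z*Z)*7 = 4 + Z²*7 = 4 + 7*Z²)
L(-188) + E(o) = -188 + (4 + 7*(-229/4)²) = -188 + (4 + 7*(52441/16)) = -188 + (4 + 367087/16) = -188 + 367151/16 = 364143/16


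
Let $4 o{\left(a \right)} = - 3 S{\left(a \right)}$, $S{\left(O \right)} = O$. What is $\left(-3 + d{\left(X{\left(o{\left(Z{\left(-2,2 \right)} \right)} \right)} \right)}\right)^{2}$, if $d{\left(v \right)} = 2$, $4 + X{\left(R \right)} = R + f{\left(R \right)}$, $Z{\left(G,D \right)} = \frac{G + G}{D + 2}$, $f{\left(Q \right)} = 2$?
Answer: $1$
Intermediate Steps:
$Z{\left(G,D \right)} = \frac{2 G}{2 + D}$
$o{\left(a \right)} = - \frac{3 a}{4}$ ($o{\left(a \right)} = \frac{\left(-3\right) a}{4} = - \frac{3 a}{4}$)
$X{\left(R \right)} = -2 + R$ ($X{\left(R \right)} = -4 + \left(R + 2\right) = -4 + \left(2 + R\right) = -2 + R$)
$\left(-3 + d{\left(X{\left(o{\left(Z{\left(-2,2 \right)} \right)} \right)} \right)}\right)^{2} = \left(-3 + 2\right)^{2} = \left(-1\right)^{2} = 1$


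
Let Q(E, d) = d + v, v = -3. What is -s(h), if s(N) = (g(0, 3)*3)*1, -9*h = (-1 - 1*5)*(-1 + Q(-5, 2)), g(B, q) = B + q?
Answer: -9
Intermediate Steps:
Q(E, d) = -3 + d (Q(E, d) = d - 3 = -3 + d)
h = -4/3 (h = -(-1 - 1*5)*(-1 + (-3 + 2))/9 = -(-1 - 5)*(-1 - 1)/9 = -(-2)*(-2)/3 = -⅑*12 = -4/3 ≈ -1.3333)
s(N) = 9 (s(N) = ((0 + 3)*3)*1 = (3*3)*1 = 9*1 = 9)
-s(h) = -1*9 = -9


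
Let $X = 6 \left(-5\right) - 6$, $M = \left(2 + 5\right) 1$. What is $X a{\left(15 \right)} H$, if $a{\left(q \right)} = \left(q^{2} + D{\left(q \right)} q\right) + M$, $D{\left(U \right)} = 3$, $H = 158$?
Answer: $-1575576$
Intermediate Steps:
$M = 7$ ($M = 7 \cdot 1 = 7$)
$a{\left(q \right)} = 7 + q^{2} + 3 q$ ($a{\left(q \right)} = \left(q^{2} + 3 q\right) + 7 = 7 + q^{2} + 3 q$)
$X = -36$ ($X = -30 - 6 = -36$)
$X a{\left(15 \right)} H = - 36 \left(7 + 15^{2} + 3 \cdot 15\right) 158 = - 36 \left(7 + 225 + 45\right) 158 = \left(-36\right) 277 \cdot 158 = \left(-9972\right) 158 = -1575576$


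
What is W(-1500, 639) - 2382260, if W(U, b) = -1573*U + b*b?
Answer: 385561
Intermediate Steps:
W(U, b) = b² - 1573*U (W(U, b) = -1573*U + b² = b² - 1573*U)
W(-1500, 639) - 2382260 = (639² - 1573*(-1500)) - 2382260 = (408321 + 2359500) - 2382260 = 2767821 - 2382260 = 385561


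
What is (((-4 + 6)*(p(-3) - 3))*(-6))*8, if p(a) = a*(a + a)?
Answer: -1440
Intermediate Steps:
p(a) = 2*a**2 (p(a) = a*(2*a) = 2*a**2)
(((-4 + 6)*(p(-3) - 3))*(-6))*8 = (((-4 + 6)*(2*(-3)**2 - 3))*(-6))*8 = ((2*(2*9 - 3))*(-6))*8 = ((2*(18 - 3))*(-6))*8 = ((2*15)*(-6))*8 = (30*(-6))*8 = -180*8 = -1440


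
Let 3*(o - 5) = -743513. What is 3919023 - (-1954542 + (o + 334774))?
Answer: 17359871/3 ≈ 5.7866e+6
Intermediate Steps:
o = -743498/3 (o = 5 + (⅓)*(-743513) = 5 - 743513/3 = -743498/3 ≈ -2.4783e+5)
3919023 - (-1954542 + (o + 334774)) = 3919023 - (-1954542 + (-743498/3 + 334774)) = 3919023 - (-1954542 + 260824/3) = 3919023 - 1*(-5602802/3) = 3919023 + 5602802/3 = 17359871/3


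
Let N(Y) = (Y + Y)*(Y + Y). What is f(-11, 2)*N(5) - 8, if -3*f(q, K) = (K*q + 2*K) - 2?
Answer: 1976/3 ≈ 658.67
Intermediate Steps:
N(Y) = 4*Y**2 (N(Y) = (2*Y)*(2*Y) = 4*Y**2)
f(q, K) = 2/3 - 2*K/3 - K*q/3 (f(q, K) = -((K*q + 2*K) - 2)/3 = -((2*K + K*q) - 2)/3 = -(-2 + 2*K + K*q)/3 = 2/3 - 2*K/3 - K*q/3)
f(-11, 2)*N(5) - 8 = (2/3 - 2/3*2 - 1/3*2*(-11))*(4*5**2) - 8 = (2/3 - 4/3 + 22/3)*(4*25) - 8 = (20/3)*100 - 8 = 2000/3 - 8 = 1976/3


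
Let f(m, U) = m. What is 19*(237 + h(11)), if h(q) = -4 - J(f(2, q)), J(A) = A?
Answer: 4389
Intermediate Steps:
h(q) = -6 (h(q) = -4 - 1*2 = -4 - 2 = -6)
19*(237 + h(11)) = 19*(237 - 6) = 19*231 = 4389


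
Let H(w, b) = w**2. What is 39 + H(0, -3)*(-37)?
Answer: 39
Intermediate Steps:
39 + H(0, -3)*(-37) = 39 + 0**2*(-37) = 39 + 0*(-37) = 39 + 0 = 39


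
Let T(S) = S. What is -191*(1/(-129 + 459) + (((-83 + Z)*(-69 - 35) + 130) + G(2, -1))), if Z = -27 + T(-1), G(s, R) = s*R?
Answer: -735686351/330 ≈ -2.2294e+6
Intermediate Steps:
G(s, R) = R*s
Z = -28 (Z = -27 - 1 = -28)
-191*(1/(-129 + 459) + (((-83 + Z)*(-69 - 35) + 130) + G(2, -1))) = -191*(1/(-129 + 459) + (((-83 - 28)*(-69 - 35) + 130) - 1*2)) = -191*(1/330 + ((-111*(-104) + 130) - 2)) = -191*(1/330 + ((11544 + 130) - 2)) = -191*(1/330 + (11674 - 2)) = -191*(1/330 + 11672) = -191*3851761/330 = -735686351/330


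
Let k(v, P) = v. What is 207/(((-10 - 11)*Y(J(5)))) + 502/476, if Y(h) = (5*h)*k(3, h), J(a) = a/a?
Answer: 473/1190 ≈ 0.39748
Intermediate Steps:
J(a) = 1
Y(h) = 15*h (Y(h) = (5*h)*3 = 15*h)
207/(((-10 - 11)*Y(J(5)))) + 502/476 = 207/(((-10 - 11)*(15*1))) + 502/476 = 207/((-21*15)) + 502*(1/476) = 207/(-315) + 251/238 = 207*(-1/315) + 251/238 = -23/35 + 251/238 = 473/1190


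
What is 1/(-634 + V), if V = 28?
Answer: -1/606 ≈ -0.0016502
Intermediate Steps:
1/(-634 + V) = 1/(-634 + 28) = 1/(-606) = -1/606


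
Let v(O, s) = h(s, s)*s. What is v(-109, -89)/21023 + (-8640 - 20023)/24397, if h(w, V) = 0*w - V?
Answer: -795830886/512898131 ≈ -1.5516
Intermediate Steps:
h(w, V) = -V (h(w, V) = 0 - V = -V)
v(O, s) = -s² (v(O, s) = (-s)*s = -s²)
v(-109, -89)/21023 + (-8640 - 20023)/24397 = -1*(-89)²/21023 + (-8640 - 20023)/24397 = -1*7921*(1/21023) - 28663*1/24397 = -7921*1/21023 - 28663/24397 = -7921/21023 - 28663/24397 = -795830886/512898131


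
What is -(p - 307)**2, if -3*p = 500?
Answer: -2019241/9 ≈ -2.2436e+5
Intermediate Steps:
p = -500/3 (p = -1/3*500 = -500/3 ≈ -166.67)
-(p - 307)**2 = -(-500/3 - 307)**2 = -(-1421/3)**2 = -1*2019241/9 = -2019241/9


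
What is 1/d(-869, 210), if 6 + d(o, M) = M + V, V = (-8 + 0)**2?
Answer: 1/268 ≈ 0.0037313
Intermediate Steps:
V = 64 (V = (-8)**2 = 64)
d(o, M) = 58 + M (d(o, M) = -6 + (M + 64) = -6 + (64 + M) = 58 + M)
1/d(-869, 210) = 1/(58 + 210) = 1/268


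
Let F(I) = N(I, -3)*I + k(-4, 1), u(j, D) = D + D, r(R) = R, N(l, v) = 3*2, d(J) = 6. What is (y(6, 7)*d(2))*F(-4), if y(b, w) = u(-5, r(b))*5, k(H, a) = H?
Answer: -10080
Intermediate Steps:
N(l, v) = 6
u(j, D) = 2*D
F(I) = -4 + 6*I (F(I) = 6*I - 4 = -4 + 6*I)
y(b, w) = 10*b (y(b, w) = (2*b)*5 = 10*b)
(y(6, 7)*d(2))*F(-4) = ((10*6)*6)*(-4 + 6*(-4)) = (60*6)*(-4 - 24) = 360*(-28) = -10080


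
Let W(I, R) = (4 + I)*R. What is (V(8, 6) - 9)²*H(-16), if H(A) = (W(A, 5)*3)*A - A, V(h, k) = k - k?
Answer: 234576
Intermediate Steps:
V(h, k) = 0
W(I, R) = R*(4 + I)
H(A) = -A + A*(60 + 15*A) (H(A) = ((5*(4 + A))*3)*A - A = ((20 + 5*A)*3)*A - A = (60 + 15*A)*A - A = A*(60 + 15*A) - A = -A + A*(60 + 15*A))
(V(8, 6) - 9)²*H(-16) = (0 - 9)²*(-16*(59 + 15*(-16))) = (-9)²*(-16*(59 - 240)) = 81*(-16*(-181)) = 81*2896 = 234576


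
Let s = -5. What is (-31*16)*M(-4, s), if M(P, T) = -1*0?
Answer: 0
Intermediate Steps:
M(P, T) = 0
(-31*16)*M(-4, s) = -31*16*0 = -496*0 = 0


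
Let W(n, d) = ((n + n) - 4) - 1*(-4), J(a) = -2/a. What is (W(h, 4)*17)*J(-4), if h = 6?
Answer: 102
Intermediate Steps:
W(n, d) = 2*n (W(n, d) = (2*n - 4) + 4 = (-4 + 2*n) + 4 = 2*n)
(W(h, 4)*17)*J(-4) = ((2*6)*17)*(-2/(-4)) = (12*17)*(-2*(-1/4)) = 204*(1/2) = 102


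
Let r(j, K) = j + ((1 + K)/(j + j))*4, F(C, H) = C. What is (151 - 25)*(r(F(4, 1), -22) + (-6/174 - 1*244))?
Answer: -915453/29 ≈ -31567.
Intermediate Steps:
r(j, K) = j + 2*(1 + K)/j (r(j, K) = j + ((1 + K)/((2*j)))*4 = j + ((1 + K)*(1/(2*j)))*4 = j + ((1 + K)/(2*j))*4 = j + 2*(1 + K)/j)
(151 - 25)*(r(F(4, 1), -22) + (-6/174 - 1*244)) = (151 - 25)*((2 + 4² + 2*(-22))/4 + (-6/174 - 1*244)) = 126*((2 + 16 - 44)/4 + (-6*1/174 - 244)) = 126*((¼)*(-26) + (-1/29 - 244)) = 126*(-13/2 - 7077/29) = 126*(-14531/58) = -915453/29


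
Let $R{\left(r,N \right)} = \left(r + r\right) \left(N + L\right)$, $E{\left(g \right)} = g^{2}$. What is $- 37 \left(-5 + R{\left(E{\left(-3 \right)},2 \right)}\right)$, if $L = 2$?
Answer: $-2479$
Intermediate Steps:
$R{\left(r,N \right)} = 2 r \left(2 + N\right)$ ($R{\left(r,N \right)} = \left(r + r\right) \left(N + 2\right) = 2 r \left(2 + N\right)$)
$- 37 \left(-5 + R{\left(E{\left(-3 \right)},2 \right)}\right) = - 37 \left(-5 + 2 \left(-3\right)^{2} \left(2 + 2\right)\right) = - 37 \left(-5 + 2 \cdot 9 \cdot 4\right) = - 37 \left(-5 + 72\right) = \left(-37\right) 67 = -2479$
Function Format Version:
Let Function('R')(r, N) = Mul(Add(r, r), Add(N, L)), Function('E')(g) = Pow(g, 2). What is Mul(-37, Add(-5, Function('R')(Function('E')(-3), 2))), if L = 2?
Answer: -2479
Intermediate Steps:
Function('R')(r, N) = Mul(2, r, Add(2, N)) (Function('R')(r, N) = Mul(Add(r, r), Add(N, 2)) = Mul(Mul(2, r), Add(2, N)) = Mul(2, r, Add(2, N)))
Mul(-37, Add(-5, Function('R')(Function('E')(-3), 2))) = Mul(-37, Add(-5, Mul(2, Pow(-3, 2), Add(2, 2)))) = Mul(-37, Add(-5, Mul(2, 9, 4))) = Mul(-37, Add(-5, 72)) = Mul(-37, 67) = -2479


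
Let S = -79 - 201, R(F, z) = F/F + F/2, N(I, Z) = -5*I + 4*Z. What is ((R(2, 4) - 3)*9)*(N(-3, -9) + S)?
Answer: 2709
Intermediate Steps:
R(F, z) = 1 + F/2 (R(F, z) = 1 + F*(½) = 1 + F/2)
S = -280
((R(2, 4) - 3)*9)*(N(-3, -9) + S) = (((1 + (½)*2) - 3)*9)*((-5*(-3) + 4*(-9)) - 280) = (((1 + 1) - 3)*9)*((15 - 36) - 280) = ((2 - 3)*9)*(-21 - 280) = -1*9*(-301) = -9*(-301) = 2709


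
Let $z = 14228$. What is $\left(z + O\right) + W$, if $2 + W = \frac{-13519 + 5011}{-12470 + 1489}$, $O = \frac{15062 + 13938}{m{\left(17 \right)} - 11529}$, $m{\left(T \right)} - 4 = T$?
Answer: $\frac{449377451428}{31592337} \approx 14224.0$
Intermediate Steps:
$m{\left(T \right)} = 4 + T$
$O = - \frac{7250}{2877}$ ($O = \frac{15062 + 13938}{\left(4 + 17\right) - 11529} = \frac{29000}{21 - 11529} = \frac{29000}{-11508} = 29000 \left(- \frac{1}{11508}\right) = - \frac{7250}{2877} \approx -2.52$)
$W = - \frac{13454}{10981}$ ($W = -2 + \frac{-13519 + 5011}{-12470 + 1489} = -2 - \frac{8508}{-10981} = -2 - - \frac{8508}{10981} = -2 + \frac{8508}{10981} = - \frac{13454}{10981} \approx -1.2252$)
$\left(z + O\right) + W = \left(14228 - \frac{7250}{2877}\right) - \frac{13454}{10981} = \frac{40926706}{2877} - \frac{13454}{10981} = \frac{449377451428}{31592337}$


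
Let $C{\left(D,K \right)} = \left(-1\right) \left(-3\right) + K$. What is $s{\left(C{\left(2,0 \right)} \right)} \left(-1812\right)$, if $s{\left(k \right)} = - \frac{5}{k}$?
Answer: $3020$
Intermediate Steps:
$C{\left(D,K \right)} = 3 + K$
$s{\left(C{\left(2,0 \right)} \right)} \left(-1812\right) = - \frac{5}{3 + 0} \left(-1812\right) = - \frac{5}{3} \left(-1812\right) = \left(-5\right) \frac{1}{3} \left(-1812\right) = \left(- \frac{5}{3}\right) \left(-1812\right) = 3020$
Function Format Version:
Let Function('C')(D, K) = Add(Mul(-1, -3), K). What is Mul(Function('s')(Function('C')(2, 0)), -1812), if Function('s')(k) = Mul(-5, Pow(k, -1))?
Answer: 3020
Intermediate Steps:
Function('C')(D, K) = Add(3, K)
Mul(Function('s')(Function('C')(2, 0)), -1812) = Mul(Mul(-5, Pow(Add(3, 0), -1)), -1812) = Mul(Mul(-5, Pow(3, -1)), -1812) = Mul(Mul(-5, Rational(1, 3)), -1812) = Mul(Rational(-5, 3), -1812) = 3020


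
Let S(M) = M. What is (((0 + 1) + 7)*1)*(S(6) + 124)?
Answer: 1040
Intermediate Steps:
(((0 + 1) + 7)*1)*(S(6) + 124) = (((0 + 1) + 7)*1)*(6 + 124) = ((1 + 7)*1)*130 = (8*1)*130 = 8*130 = 1040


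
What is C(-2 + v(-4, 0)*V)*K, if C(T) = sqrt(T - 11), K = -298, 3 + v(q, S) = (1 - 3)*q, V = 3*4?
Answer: -298*sqrt(47) ≈ -2043.0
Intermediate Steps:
V = 12
v(q, S) = -3 - 2*q (v(q, S) = -3 + (1 - 3)*q = -3 - 2*q)
C(T) = sqrt(-11 + T)
C(-2 + v(-4, 0)*V)*K = sqrt(-11 + (-2 + (-3 - 2*(-4))*12))*(-298) = sqrt(-11 + (-2 + (-3 + 8)*12))*(-298) = sqrt(-11 + (-2 + 5*12))*(-298) = sqrt(-11 + (-2 + 60))*(-298) = sqrt(-11 + 58)*(-298) = sqrt(47)*(-298) = -298*sqrt(47)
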